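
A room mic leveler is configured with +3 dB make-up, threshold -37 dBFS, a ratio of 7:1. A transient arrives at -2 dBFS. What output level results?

-2 dBFS sits 35 dB over threshold.
7:1 compression reduces that to 35/7 = 5 dB over.
Output = -37 + 5 = -32 dBFS; make-up adds 3 dB, giving -29 dBFS.

-29 dBFS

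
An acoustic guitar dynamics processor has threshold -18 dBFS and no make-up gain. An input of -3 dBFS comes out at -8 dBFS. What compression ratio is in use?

1.5:1

Input overshoot = -3 − (-18) = 15 dB; output overshoot = -8 − (-18) = 10 dB.
Ratio = 15 / 10 = 1.5.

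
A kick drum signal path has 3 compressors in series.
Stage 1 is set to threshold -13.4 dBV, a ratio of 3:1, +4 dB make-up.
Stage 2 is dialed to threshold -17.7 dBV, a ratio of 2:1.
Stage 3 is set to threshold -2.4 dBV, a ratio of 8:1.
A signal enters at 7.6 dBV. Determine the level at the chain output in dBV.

-10.05 dBV

Stage 1: 21 dB above -13.4 dBV, reduced 3:1 to 7 dB above → -6.4 dBV; +4 dB make-up → -2.4 dBV.
Stage 2: overshoot 15.3 dB → 15.3/2 = 7.65 dB → -10.05 dBV.
Stage 3: -10.05 dBV ≤ -2.4 dBV, so stage 3 doesn't engage; output -10.05 dBV.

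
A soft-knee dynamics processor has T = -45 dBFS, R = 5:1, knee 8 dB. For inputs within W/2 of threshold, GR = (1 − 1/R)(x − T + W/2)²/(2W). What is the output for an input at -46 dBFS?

x − T + W/2 = -46 − (-45) + 4 = 3.
GR = (1 − 1/5) × 3² / 16 = 0.8 × 9 / 16 = 0.45 dB.
Output = -46 − 0.45 = -46.45 dBFS.

-46.45 dBFS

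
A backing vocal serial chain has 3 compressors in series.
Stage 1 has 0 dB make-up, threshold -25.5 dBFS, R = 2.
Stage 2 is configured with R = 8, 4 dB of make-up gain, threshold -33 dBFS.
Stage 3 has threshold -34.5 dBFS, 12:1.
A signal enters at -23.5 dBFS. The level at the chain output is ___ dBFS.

Stage 1: overshoot 2 dB → 2/2 = 1 dB → -24.5 dBFS.
Stage 2: -24.5 dBFS is 8.5 dB over -33 dBFS; at 8:1 that becomes 1.0625 dB over, giving -31.9375 dBFS; +4 dB make-up → -27.9375 dBFS.
Stage 3: 6.5625 dB above -34.5 dBFS, reduced 12:1 to 0.546875 dB above → -33.953125 dBFS.

-33.953125 dBFS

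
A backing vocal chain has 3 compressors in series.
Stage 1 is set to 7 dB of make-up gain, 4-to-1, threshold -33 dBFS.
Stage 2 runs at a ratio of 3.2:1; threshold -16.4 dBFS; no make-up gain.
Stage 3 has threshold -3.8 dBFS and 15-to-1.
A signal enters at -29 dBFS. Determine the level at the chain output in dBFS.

Stage 1: overshoot 4 dB → 4/4 = 1 dB → -32 dBFS; +7 dB make-up → -25 dBFS.
Stage 2: below threshold (-25 ≤ -16.4); passes unchanged; output -25 dBFS.
Stage 3: -25 dBFS is at or below the -3.8 dBFS threshold — no compression; output -25 dBFS.

-25 dBFS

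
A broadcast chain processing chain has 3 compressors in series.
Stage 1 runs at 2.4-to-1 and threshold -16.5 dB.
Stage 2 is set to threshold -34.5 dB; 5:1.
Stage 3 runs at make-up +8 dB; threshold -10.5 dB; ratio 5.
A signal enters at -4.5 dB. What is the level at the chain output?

-21.9 dB

Stage 1: 12 dB above -16.5 dB, reduced 2.4:1 to 5 dB above → -11.5 dB.
Stage 2: -11.5 dB is 23 dB over -34.5 dB; at 5:1 that becomes 4.6 dB over, giving -29.9 dB.
Stage 3: -29.9 dB ≤ -10.5 dB, so stage 3 doesn't engage; make-up brings it to -21.9 dB.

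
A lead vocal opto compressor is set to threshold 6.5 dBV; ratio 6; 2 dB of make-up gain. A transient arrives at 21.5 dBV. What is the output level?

11 dBV

21.5 dBV sits 15 dB over threshold.
6:1 compression reduces that to 15/6 = 2.5 dB over.
That puts the output at 9 dBV; make-up adds 2 dB, giving 11 dBV.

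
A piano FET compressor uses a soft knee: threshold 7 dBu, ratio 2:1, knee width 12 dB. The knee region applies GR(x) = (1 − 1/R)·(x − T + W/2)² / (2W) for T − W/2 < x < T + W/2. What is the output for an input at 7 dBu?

x − T + W/2 = 7 − 7 + 6 = 6.
GR = (1 − 1/2) × 6² / 24 = 0.5 × 36 / 24 = 0.75 dB.
Output = 7 − 0.75 = 6.25 dBu.

6.25 dBu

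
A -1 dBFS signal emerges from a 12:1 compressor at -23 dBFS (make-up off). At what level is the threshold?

-25 dBFS

Let T be the threshold. Output overshoot = (input overshoot)/R, so -23 − T = (-1 − T)/12.
12·(-23 − T) = -1 − T → 11·T = -276 − (-1) = -275.
T = -275/11 = -25 dBFS.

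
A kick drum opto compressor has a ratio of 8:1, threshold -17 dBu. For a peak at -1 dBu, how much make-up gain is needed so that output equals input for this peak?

Overshoot 16 dB → 16/8 = 2 dB after compression, so the compressed level is -17 + 2 = -15 dBu.
Make-up = target − compressed = -1 − (-15) = 14 dB.

14 dB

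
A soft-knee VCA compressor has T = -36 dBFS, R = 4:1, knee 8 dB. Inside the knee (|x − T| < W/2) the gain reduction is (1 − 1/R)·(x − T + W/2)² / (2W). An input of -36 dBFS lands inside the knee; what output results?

x − T + W/2 = -36 − (-36) + 4 = 4.
GR = (1 − 1/4) × 4² / 16 = 0.75 × 16 / 16 = 0.75 dB.
Output = -36 − 0.75 = -36.75 dBFS.

-36.75 dBFS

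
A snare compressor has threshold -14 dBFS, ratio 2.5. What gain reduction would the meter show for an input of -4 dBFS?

-4 dBFS exceeds the threshold by 10 dB.
A 2.5:1 ratio leaves 4 dB of that excess.
So the signal is attenuated by 10 − 4 = 6 dB.

6 dB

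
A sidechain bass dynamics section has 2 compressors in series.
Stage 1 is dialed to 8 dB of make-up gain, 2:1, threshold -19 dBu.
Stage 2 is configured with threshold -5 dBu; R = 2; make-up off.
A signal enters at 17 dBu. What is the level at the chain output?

Stage 1: overshoot 36 dB → 36/2 = 18 dB → -1 dBu; +8 dB make-up → 7 dBu.
Stage 2: 7 dBu is 12 dB over -5 dBu; at 2:1 that becomes 6 dB over, giving 1 dBu.

1 dBu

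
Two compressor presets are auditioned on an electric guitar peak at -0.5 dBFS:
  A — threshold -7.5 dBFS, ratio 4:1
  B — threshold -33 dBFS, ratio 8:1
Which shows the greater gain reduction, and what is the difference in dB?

A: GR = 7 − 7/4 = 5.25 dB.
B: GR = 32.5 − 32.5/8 = 28.4375 dB.
B reduces 23.1875 dB more.

B, by 23.1875 dB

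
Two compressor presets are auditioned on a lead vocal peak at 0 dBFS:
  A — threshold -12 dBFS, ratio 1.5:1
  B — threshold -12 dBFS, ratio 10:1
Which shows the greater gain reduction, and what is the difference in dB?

A: GR = 12 − 12/1.5 = 4 dB.
B: GR = 12 − 12/10 = 10.8 dB.
Difference: 6.8 dB in favour of B.

B, by 6.8 dB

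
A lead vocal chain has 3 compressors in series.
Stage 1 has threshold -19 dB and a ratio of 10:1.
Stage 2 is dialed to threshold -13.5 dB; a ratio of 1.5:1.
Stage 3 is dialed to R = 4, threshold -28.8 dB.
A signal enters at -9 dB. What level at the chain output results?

-26.1 dB

Stage 1: 10 dB above -19 dB, reduced 10:1 to 1 dB above → -18 dB.
Stage 2: below threshold (-18 ≤ -13.5); passes unchanged; output -18 dB.
Stage 3: overshoot 10.8 dB → 10.8/4 = 2.7 dB → -26.1 dB.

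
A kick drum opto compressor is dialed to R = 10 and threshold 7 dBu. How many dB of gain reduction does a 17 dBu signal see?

9 dB

Overshoot = 17 − 7 = 10 dB.
At 10:1, output sits 10/10 = 1 dB above threshold.
So the signal is attenuated by 10 − 1 = 9 dB.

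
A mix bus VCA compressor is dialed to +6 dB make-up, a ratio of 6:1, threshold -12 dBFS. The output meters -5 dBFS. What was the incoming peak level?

Remove make-up: -5 − 6 = -11 dBFS.
The compressed level sits -11 − (-12) = 1 dB over threshold.
Before 6:1 compression the overshoot was 1 × 6 = 6 dB, so input = -12 + 6 = -6 dBFS.

-6 dBFS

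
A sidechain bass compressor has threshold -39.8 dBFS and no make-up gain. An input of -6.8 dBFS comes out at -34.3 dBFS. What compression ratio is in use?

Input overshoot = -6.8 − (-39.8) = 33 dB; output overshoot = -34.3 − (-39.8) = 5.5 dB.
Ratio = 33 / 5.5 = 6.

6:1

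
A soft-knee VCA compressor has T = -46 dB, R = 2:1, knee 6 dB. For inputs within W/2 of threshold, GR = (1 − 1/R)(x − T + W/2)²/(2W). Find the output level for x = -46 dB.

x − T + W/2 = -46 − (-46) + 3 = 3.
GR = (1 − 1/2) × 3² / 12 = 0.5 × 9 / 12 = 0.375 dB.
Output = -46 − 0.375 = -46.375 dB.

-46.375 dB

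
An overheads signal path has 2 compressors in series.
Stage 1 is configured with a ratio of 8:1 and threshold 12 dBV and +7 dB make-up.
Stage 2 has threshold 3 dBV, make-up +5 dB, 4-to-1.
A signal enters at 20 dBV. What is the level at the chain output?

12.25 dBV

Stage 1: 20 dBV is 8 dB over 12 dBV; at 8:1 that becomes 1 dB over, giving 13 dBV; +7 dB make-up → 20 dBV.
Stage 2: 17 dB above 3 dBV, reduced 4:1 to 4.25 dB above → 7.25 dBV; +5 dB make-up → 12.25 dBV.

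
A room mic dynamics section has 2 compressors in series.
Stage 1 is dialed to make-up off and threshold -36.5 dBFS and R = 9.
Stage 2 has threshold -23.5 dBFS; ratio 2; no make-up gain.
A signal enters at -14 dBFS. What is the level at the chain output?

Stage 1: -14 dBFS is 22.5 dB over -36.5 dBFS; at 9:1 that becomes 2.5 dB over, giving -34 dBFS.
Stage 2: below threshold (-34 ≤ -23.5); passes unchanged; output -34 dBFS.

-34 dBFS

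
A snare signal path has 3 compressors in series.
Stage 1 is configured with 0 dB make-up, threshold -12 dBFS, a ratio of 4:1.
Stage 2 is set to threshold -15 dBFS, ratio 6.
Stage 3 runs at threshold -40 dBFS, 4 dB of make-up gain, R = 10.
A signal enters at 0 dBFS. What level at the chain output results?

Stage 1: overshoot 12 dB → 12/4 = 3 dB → -9 dBFS.
Stage 2: -9 dBFS is 6 dB over -15 dBFS; at 6:1 that becomes 1 dB over, giving -14 dBFS.
Stage 3: 26 dB above -40 dBFS, reduced 10:1 to 2.6 dB above → -37.4 dBFS; +4 dB make-up → -33.4 dBFS.

-33.4 dBFS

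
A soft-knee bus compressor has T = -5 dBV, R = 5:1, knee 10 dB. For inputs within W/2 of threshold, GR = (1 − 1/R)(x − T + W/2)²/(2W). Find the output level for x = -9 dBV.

x − T + W/2 = -9 − (-5) + 5 = 1.
GR = (1 − 1/5) × 1² / 20 = 0.8 × 1 / 20 = 0.04 dB.
Output = -9 − 0.04 = -9.04 dBV.

-9.04 dBV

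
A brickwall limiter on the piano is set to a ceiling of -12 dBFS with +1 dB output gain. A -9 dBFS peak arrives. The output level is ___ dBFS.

-11 dBFS

A brickwall limiter is an ∞:1 compressor: any input above the ceiling is clamped to -12 dBFS.
Output gain then adds 1 dB: -12 + 1 = -11 dBFS.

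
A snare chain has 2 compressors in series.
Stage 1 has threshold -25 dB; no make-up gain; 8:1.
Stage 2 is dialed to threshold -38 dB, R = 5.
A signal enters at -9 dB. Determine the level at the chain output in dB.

-35 dB

Stage 1: -9 dB is 16 dB over -25 dB; at 8:1 that becomes 2 dB over, giving -23 dB.
Stage 2: overshoot 15 dB → 15/5 = 3 dB → -35 dB.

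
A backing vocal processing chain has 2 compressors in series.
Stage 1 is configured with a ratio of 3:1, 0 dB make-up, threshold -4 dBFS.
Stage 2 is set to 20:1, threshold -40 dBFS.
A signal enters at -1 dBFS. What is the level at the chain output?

-38.15 dBFS

Stage 1: 3 dB above -4 dBFS, reduced 3:1 to 1 dB above → -3 dBFS.
Stage 2: 37 dB above -40 dBFS, reduced 20:1 to 1.85 dB above → -38.15 dBFS.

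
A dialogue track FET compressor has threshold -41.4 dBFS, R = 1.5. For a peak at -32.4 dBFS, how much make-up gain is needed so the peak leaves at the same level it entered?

Overshoot 9 dB → 9/1.5 = 6 dB after compression, so the compressed level is -41.4 + 6 = -35.4 dBFS.
Make-up = target − compressed = -32.4 − (-35.4) = 3 dB.

3 dB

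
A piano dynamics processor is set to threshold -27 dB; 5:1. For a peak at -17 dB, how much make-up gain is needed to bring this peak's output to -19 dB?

Overshoot 10 dB → 10/5 = 2 dB after compression, so the compressed level is -27 + 2 = -25 dB.
Make-up = target − compressed = -19 − (-25) = 6 dB.

6 dB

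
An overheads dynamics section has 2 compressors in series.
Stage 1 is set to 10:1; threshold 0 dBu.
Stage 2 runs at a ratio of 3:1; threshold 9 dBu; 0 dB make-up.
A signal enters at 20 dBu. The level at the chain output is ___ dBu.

2 dBu

Stage 1: 20 dBu is 20 dB over 0 dBu; at 10:1 that becomes 2 dB over, giving 2 dBu.
Stage 2: 2 dBu is at or below the 9 dBu threshold — no compression; output 2 dBu.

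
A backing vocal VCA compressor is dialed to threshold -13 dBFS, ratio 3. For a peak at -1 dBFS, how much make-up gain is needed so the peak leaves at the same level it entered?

8 dB

Overshoot 12 dB → 12/3 = 4 dB after compression, so the compressed level is -13 + 4 = -9 dBFS.
Make-up = target − compressed = -1 − (-9) = 8 dB.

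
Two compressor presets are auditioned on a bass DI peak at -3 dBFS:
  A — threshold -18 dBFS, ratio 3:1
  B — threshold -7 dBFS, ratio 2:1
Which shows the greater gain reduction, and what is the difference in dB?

A: GR = 15 − 15/3 = 10 dB.
B: GR = 4 − 4/2 = 2 dB.
A applies 8 dB more gain reduction.

A, by 8 dB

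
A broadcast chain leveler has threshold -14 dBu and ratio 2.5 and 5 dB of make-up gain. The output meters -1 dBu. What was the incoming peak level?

Remove make-up: -1 − 5 = -6 dBu.
The compressed level sits -6 − (-14) = 8 dB over threshold.
Before 2.5:1 compression the overshoot was 8 × 2.5 = 20 dB, so input = -14 + 20 = 6 dBu.

6 dBu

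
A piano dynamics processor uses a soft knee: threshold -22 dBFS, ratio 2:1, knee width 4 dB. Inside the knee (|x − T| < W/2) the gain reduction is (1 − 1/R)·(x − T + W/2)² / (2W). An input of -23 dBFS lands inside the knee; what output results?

x − T + W/2 = -23 − (-22) + 2 = 1.
GR = (1 − 1/2) × 1² / 8 = 0.5 × 1 / 8 = 0.0625 dB.
Output = -23 − 0.0625 = -23.0625 dBFS.

-23.0625 dBFS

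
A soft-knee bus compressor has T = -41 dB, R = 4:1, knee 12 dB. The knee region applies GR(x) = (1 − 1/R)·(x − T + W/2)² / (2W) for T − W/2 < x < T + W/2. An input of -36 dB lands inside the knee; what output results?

-39.78125 dB

x − T + W/2 = -36 − (-41) + 6 = 11.
GR = (1 − 1/4) × 11² / 24 = 0.75 × 121 / 24 = 3.78125 dB.
Output = -36 − 3.78125 = -39.78125 dB.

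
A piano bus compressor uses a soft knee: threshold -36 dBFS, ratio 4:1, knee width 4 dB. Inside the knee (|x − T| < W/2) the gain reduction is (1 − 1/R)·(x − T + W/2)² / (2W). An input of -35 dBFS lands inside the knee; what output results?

-35.84375 dBFS

x − T + W/2 = -35 − (-36) + 2 = 3.
GR = (1 − 1/4) × 3² / 8 = 0.75 × 9 / 8 = 0.84375 dB.
Output = -35 − 0.84375 = -35.84375 dBFS.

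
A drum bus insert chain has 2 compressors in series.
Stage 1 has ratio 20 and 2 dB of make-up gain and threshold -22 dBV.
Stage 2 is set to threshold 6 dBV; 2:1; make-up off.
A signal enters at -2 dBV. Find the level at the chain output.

-19 dBV

Stage 1: -2 dBV is 20 dB over -22 dBV; at 20:1 that becomes 1 dB over, giving -21 dBV; +2 dB make-up → -19 dBV.
Stage 2: -19 dBV is at or below the 6 dBV threshold — no compression; output -19 dBV.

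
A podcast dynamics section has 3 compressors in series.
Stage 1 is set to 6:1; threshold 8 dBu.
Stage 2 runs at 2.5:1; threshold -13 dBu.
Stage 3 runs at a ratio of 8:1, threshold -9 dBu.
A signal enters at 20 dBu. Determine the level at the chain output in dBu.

-8.35 dBu

Stage 1: overshoot 12 dB → 12/6 = 2 dB → 10 dBu.
Stage 2: 23 dB above -13 dBu, reduced 2.5:1 to 9.2 dB above → -3.8 dBu.
Stage 3: -3.8 dBu is 5.2 dB over -9 dBu; at 8:1 that becomes 0.65 dB over, giving -8.35 dBu.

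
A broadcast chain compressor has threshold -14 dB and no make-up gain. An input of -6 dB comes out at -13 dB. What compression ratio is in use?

8:1

Input overshoot = -6 − (-14) = 8 dB; output overshoot = -13 − (-14) = 1 dB.
Ratio = 8 / 1 = 8.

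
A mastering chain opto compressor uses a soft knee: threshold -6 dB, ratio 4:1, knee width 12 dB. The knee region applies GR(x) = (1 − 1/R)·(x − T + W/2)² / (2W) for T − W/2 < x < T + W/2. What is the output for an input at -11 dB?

-11.03125 dB

x − T + W/2 = -11 − (-6) + 6 = 1.
GR = (1 − 1/4) × 1² / 24 = 0.75 × 1 / 24 = 0.03125 dB.
Output = -11 − 0.03125 = -11.03125 dB.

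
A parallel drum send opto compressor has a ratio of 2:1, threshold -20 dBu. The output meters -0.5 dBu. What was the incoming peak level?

19 dBu

Post-compression overshoot = -0.5 − (-20) = 19.5 dB.
Before 2:1 compression the overshoot was 19.5 × 2 = 39 dB, so input = -20 + 39 = 19 dBu.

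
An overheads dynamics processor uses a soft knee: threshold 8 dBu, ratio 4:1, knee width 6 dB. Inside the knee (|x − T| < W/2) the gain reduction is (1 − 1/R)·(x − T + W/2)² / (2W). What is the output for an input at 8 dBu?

x − T + W/2 = 8 − 8 + 3 = 3.
GR = (1 − 1/4) × 3² / 12 = 0.75 × 9 / 12 = 0.5625 dB.
Output = 8 − 0.5625 = 7.4375 dBu.

7.4375 dBu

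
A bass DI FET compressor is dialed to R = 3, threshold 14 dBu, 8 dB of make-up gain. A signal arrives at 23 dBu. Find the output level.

25 dBu

The input is 9 dB above the 14 dBu threshold.
At 3:1 the overshoot is divided by 3, leaving 3 dB above threshold.
That puts the output at 17 dBu; make-up adds 8 dB, giving 25 dBu.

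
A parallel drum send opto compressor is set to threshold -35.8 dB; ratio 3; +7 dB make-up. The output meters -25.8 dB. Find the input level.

-26.8 dB

Stripping the +7 dB make-up gives -32.8 dB at the gain stage.
The compressed level sits -32.8 − (-35.8) = 3 dB over threshold.
Undo the ratio: input overshoot = 3 × 3 = 9 dB, giving input = -26.8 dB.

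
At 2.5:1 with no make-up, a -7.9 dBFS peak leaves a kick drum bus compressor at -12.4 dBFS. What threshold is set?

Input is 7.5 dB above T (since output overshoot × R = input overshoot: (-12.4 − T)·2.5 = -7.9 − T gives T = -15.4 dBFS).
Check: -15.4 + (-7.9 − (-15.4))/2.5 = -15.4 + 3 = -12.4 dBFS. ✓

-15.4 dBFS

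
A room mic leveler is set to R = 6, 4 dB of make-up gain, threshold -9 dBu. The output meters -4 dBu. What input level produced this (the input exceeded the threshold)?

Before make-up, the level was -4 − 4 = -8 dBu.
That's 1 dB above the -9 dBu threshold.
Before 6:1 compression the overshoot was 1 × 6 = 6 dB, so input = -9 + 6 = -3 dBu.

-3 dBu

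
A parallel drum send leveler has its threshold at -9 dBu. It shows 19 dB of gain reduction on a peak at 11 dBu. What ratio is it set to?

20:1

Input overshoot = 11 − (-9) = 20 dB.
Output overshoot = 20 − 19 = 1 dB.
Ratio = input overshoot / output overshoot = 20 / 1 = 20.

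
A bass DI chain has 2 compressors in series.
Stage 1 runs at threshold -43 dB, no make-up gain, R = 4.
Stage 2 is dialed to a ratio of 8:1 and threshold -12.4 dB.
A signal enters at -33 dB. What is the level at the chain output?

-40.5 dB

Stage 1: -33 dB is 10 dB over -43 dB; at 4:1 that becomes 2.5 dB over, giving -40.5 dB.
Stage 2: -40.5 dB is at or below the -12.4 dB threshold — no compression; output -40.5 dB.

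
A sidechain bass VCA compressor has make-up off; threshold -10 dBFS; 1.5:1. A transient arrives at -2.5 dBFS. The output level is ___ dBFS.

-5 dBFS

The input is 7.5 dB above the -10 dBFS threshold.
At 1.5:1 the overshoot is divided by 1.5, leaving 5 dB above threshold.
Output = -10 + 5 = -5 dBFS.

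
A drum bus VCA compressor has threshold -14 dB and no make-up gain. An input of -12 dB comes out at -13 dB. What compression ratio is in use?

2:1

Input overshoot = -12 − (-14) = 2 dB; output overshoot = -13 − (-14) = 1 dB.
Ratio = 2 / 1 = 2.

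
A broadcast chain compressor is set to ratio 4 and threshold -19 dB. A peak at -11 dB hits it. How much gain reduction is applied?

The signal is 8 dB above threshold.
A 4:1 ratio leaves 2 dB of that excess.
So the signal is attenuated by 8 − 2 = 6 dB.

6 dB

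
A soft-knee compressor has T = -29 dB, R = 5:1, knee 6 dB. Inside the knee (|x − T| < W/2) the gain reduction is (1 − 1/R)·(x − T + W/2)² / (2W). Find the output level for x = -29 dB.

x − T + W/2 = -29 − (-29) + 3 = 3.
GR = (1 − 1/5) × 3² / 12 = 0.8 × 9 / 12 = 0.6 dB.
Output = -29 − 0.6 = -29.6 dB.

-29.6 dB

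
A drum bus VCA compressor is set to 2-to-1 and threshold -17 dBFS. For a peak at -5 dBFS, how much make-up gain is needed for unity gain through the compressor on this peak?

Without make-up, output = threshold + overshoot/2 = -17 + 6 = -11 dBFS.
Gap to target: 6 dB.

6 dB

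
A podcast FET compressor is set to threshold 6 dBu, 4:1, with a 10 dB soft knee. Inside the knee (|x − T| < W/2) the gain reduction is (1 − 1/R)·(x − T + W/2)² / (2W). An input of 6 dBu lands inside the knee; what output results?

x − T + W/2 = 6 − 6 + 5 = 5.
GR = (1 − 1/4) × 5² / 20 = 0.75 × 25 / 20 = 0.9375 dB.
Output = 6 − 0.9375 = 5.0625 dBu.

5.0625 dBu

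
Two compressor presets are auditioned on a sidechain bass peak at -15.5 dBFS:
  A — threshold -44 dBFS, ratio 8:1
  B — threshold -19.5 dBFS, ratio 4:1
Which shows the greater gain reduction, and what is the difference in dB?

A, by 21.9375 dB

A: 28.5 dB over, compressed to 3.5625 dB over, so 24.9375 dB of GR.
B: 4 dB over, compressed to 1 dB over, so 3 dB of GR.
A reduces 21.9375 dB more.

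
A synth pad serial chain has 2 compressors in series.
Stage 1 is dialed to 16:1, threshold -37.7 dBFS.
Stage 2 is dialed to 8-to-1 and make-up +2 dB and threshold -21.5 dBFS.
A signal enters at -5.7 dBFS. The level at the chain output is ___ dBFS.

-33.7 dBFS

Stage 1: overshoot 32 dB → 32/16 = 2 dB → -35.7 dBFS.
Stage 2: -35.7 dBFS is at or below the -21.5 dBFS threshold — no compression; make-up brings it to -33.7 dBFS.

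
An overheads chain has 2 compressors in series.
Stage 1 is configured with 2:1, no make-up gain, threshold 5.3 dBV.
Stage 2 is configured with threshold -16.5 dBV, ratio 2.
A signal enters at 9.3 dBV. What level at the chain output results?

Stage 1: 4 dB above 5.3 dBV, reduced 2:1 to 2 dB above → 7.3 dBV.
Stage 2: overshoot 23.8 dB → 23.8/2 = 11.9 dB → -4.6 dBV.

-4.6 dBV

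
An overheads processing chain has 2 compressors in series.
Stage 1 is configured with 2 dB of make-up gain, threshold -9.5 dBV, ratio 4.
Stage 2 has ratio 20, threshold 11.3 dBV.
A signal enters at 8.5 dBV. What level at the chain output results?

-3 dBV

Stage 1: 18 dB above -9.5 dBV, reduced 4:1 to 4.5 dB above → -5 dBV; +2 dB make-up → -3 dBV.
Stage 2: -3 dBV is at or below the 11.3 dBV threshold — no compression; output -3 dBV.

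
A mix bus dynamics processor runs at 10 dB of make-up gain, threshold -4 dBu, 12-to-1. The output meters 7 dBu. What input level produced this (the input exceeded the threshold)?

8 dBu

Before make-up, the level was 7 − 10 = -3 dBu.
Post-compression overshoot = -3 − (-4) = 1 dB.
Before 12:1 compression the overshoot was 1 × 12 = 12 dB, so input = -4 + 12 = 8 dBu.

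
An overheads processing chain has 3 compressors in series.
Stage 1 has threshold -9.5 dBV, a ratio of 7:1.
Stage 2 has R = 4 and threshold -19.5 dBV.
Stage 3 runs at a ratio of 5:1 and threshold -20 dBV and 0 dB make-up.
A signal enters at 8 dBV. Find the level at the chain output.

-19.275 dBV

Stage 1: 17.5 dB above -9.5 dBV, reduced 7:1 to 2.5 dB above → -7 dBV.
Stage 2: -7 dBV is 12.5 dB over -19.5 dBV; at 4:1 that becomes 3.125 dB over, giving -16.375 dBV.
Stage 3: 3.625 dB above -20 dBV, reduced 5:1 to 0.725 dB above → -19.275 dBV.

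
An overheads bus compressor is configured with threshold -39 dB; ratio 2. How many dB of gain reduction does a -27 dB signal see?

The signal is 12 dB above threshold.
A 2:1 ratio leaves 6 dB of that excess.
So the signal is attenuated by 12 − 6 = 6 dB.

6 dB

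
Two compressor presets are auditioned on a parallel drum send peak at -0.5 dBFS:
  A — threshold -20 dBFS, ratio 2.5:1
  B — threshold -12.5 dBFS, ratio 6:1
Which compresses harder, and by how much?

A: overshoot 19.5 dB → output overshoot 7.8 dB → GR 11.7 dB.
B: overshoot 12 dB → output overshoot 2 dB → GR 10 dB.
A reduces 1.7 dB more.

A, by 1.7 dB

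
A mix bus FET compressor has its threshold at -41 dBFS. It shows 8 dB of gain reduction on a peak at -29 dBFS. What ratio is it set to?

Input overshoot = -29 − (-41) = 12 dB.
Output overshoot = 12 − 8 = 4 dB.
Ratio = input overshoot / output overshoot = 12 / 4 = 3.

3:1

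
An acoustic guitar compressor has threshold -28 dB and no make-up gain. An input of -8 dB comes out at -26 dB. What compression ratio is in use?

10:1

Input overshoot = -8 − (-28) = 20 dB; output overshoot = -26 − (-28) = 2 dB.
Ratio = 20 / 2 = 10.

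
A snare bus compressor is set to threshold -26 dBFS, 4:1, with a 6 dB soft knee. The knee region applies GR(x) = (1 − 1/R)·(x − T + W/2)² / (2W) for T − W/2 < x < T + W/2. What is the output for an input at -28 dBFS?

x − T + W/2 = -28 − (-26) + 3 = 1.
GR = (1 − 1/4) × 1² / 12 = 0.75 × 1 / 12 = 0.0625 dB.
Output = -28 − 0.0625 = -28.0625 dBFS.

-28.0625 dBFS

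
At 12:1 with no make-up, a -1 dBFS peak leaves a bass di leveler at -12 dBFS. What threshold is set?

-13 dBFS

Input is 12 dB above T (since output overshoot × R = input overshoot: (-12 − T)·12 = -1 − T gives T = -13 dBFS).
Check: -13 + (-1 − (-13))/12 = -13 + 1 = -12 dBFS. ✓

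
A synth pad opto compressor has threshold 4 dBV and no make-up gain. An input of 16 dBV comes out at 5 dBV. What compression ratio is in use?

Input overshoot = 16 − 4 = 12 dB; output overshoot = 5 − 4 = 1 dB.
Ratio = 12 / 1 = 12.

12:1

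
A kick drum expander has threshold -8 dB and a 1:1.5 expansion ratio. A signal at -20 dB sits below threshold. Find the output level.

The input is 12 dB below the -8 dB threshold.
A 1:1.5 expander multiplies undershoot by 1.5: 12 × 1.5 = 18 dB below threshold.
Output = -8 − 18 = -26 dB.

-26 dB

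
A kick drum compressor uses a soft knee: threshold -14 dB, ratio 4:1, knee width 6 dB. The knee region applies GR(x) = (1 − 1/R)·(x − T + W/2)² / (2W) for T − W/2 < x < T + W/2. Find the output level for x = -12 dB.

-13.5625 dB

x − T + W/2 = -12 − (-14) + 3 = 5.
GR = (1 − 1/4) × 5² / 12 = 0.75 × 25 / 12 = 1.5625 dB.
Output = -12 − 1.5625 = -13.5625 dB.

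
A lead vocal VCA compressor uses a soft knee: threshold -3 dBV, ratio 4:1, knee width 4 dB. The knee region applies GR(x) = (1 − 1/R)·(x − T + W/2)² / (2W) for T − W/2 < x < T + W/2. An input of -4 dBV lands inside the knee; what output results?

-4.09375 dBV

x − T + W/2 = -4 − (-3) + 2 = 1.
GR = (1 − 1/4) × 1² / 8 = 0.75 × 1 / 8 = 0.09375 dB.
Output = -4 − 0.09375 = -4.09375 dBV.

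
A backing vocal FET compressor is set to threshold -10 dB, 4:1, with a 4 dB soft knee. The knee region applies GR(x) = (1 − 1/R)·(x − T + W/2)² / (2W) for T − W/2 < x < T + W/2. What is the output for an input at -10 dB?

x − T + W/2 = -10 − (-10) + 2 = 2.
GR = (1 − 1/4) × 2² / 8 = 0.75 × 4 / 8 = 0.375 dB.
Output = -10 − 0.375 = -10.375 dB.

-10.375 dB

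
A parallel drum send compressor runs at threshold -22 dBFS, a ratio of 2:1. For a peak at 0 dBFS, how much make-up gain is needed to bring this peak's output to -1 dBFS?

10 dB

Without make-up, output = threshold + overshoot/2 = -22 + 11 = -11 dBFS.
Gap to target: 10 dB.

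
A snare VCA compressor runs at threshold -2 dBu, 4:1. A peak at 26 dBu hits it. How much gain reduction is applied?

21 dB

26 dBu exceeds the threshold by 28 dB.
At 4:1, output sits 28/4 = 7 dB above threshold.
So the signal is attenuated by 28 − 7 = 21 dB.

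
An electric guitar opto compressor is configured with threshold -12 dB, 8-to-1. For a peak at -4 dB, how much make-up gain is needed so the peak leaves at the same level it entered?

7 dB

Overshoot 8 dB → 8/8 = 1 dB after compression, so the compressed level is -12 + 1 = -11 dB.
Make-up = target − compressed = -4 − (-11) = 7 dB.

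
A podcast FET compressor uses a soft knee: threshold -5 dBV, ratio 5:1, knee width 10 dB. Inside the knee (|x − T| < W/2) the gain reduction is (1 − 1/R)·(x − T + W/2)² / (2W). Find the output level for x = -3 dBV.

-4.96 dBV

x − T + W/2 = -3 − (-5) + 5 = 7.
GR = (1 − 1/5) × 7² / 20 = 0.8 × 49 / 20 = 1.96 dB.
Output = -3 − 1.96 = -4.96 dBV.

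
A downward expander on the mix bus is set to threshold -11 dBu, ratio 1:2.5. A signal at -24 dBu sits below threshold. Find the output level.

Below threshold, a 1:2.5 expander applies gain = (2.5−1)×(T − x) of attenuation.
(2.5−1) × 13 = 19.5 dB, so output = -24 − 19.5 = -43.5 dBu.

-43.5 dBu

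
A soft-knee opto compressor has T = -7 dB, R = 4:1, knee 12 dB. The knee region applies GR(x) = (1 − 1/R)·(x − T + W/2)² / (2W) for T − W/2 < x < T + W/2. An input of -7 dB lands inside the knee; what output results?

-8.125 dB

x − T + W/2 = -7 − (-7) + 6 = 6.
GR = (1 − 1/4) × 6² / 24 = 0.75 × 36 / 24 = 1.125 dB.
Output = -7 − 1.125 = -8.125 dB.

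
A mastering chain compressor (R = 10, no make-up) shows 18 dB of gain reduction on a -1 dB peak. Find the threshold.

Gain reduction = -1 − (-19) = 18 dB; output overshoot = GR / (R − 1) = 18 / 9 = 2 dB.
Threshold = output − output overshoot = -19 − 2 = -21 dB.

-21 dB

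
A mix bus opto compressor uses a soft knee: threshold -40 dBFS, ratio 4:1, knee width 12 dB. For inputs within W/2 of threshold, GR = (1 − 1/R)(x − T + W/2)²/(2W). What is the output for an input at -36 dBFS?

x − T + W/2 = -36 − (-40) + 6 = 10.
GR = (1 − 1/4) × 10² / 24 = 0.75 × 100 / 24 = 3.125 dB.
Output = -36 − 3.125 = -39.125 dBFS.

-39.125 dBFS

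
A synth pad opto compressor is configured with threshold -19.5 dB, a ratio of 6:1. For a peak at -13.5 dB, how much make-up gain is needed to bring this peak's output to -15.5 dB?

Overshoot 6 dB → 6/6 = 1 dB after compression, so the compressed level is -19.5 + 1 = -18.5 dB.
Make-up = target − compressed = -15.5 − (-18.5) = 3 dB.

3 dB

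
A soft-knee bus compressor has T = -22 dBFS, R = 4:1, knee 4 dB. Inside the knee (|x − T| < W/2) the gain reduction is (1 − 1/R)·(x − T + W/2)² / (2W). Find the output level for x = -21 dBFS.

x − T + W/2 = -21 − (-22) + 2 = 3.
GR = (1 − 1/4) × 3² / 8 = 0.75 × 9 / 8 = 0.84375 dB.
Output = -21 − 0.84375 = -21.84375 dBFS.

-21.84375 dBFS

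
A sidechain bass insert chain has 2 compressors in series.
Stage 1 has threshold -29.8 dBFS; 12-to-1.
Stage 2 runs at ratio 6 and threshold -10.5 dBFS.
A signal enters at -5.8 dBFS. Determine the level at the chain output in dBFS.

Stage 1: 24 dB above -29.8 dBFS, reduced 12:1 to 2 dB above → -27.8 dBFS.
Stage 2: -27.8 dBFS is at or below the -10.5 dBFS threshold — no compression; output -27.8 dBFS.

-27.8 dBFS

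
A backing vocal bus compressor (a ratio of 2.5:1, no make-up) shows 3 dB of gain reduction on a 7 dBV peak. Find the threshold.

2 dBV

Gain reduction = 7 − 4 = 3 dB; output overshoot = GR / (R − 1) = 3 / 1.5 = 2 dB.
Threshold = output − output overshoot = 4 − 2 = 2 dBV.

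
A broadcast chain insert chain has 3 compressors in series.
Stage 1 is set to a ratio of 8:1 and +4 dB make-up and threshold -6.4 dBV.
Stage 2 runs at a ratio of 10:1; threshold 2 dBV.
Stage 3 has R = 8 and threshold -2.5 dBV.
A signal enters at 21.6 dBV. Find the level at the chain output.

Stage 1: overshoot 28 dB → 28/8 = 3.5 dB → -2.9 dBV; +4 dB make-up → 1.1 dBV.
Stage 2: 1.1 dBV is at or below the 2 dBV threshold — no compression; output 1.1 dBV.
Stage 3: 1.1 dBV is 3.6 dB over -2.5 dBV; at 8:1 that becomes 0.45 dB over, giving -2.05 dBV.

-2.05 dBV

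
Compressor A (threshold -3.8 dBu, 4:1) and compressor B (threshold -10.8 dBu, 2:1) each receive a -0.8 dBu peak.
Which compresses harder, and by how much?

A: GR = 3 − 3/4 = 2.25 dB.
B: GR = 10 − 10/2 = 5 dB.
Difference: 2.75 dB in favour of B.

B, by 2.75 dB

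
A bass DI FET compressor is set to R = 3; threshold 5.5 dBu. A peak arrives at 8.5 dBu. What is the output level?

8.5 dBu sits 3 dB over threshold.
The 3 dB excess becomes 1 dB after 3:1 reduction.
Output = 5.5 + 1 = 6.5 dBu.

6.5 dBu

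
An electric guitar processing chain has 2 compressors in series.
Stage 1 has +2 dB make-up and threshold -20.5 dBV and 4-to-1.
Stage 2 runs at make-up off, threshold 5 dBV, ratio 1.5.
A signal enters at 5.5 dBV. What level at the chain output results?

-12 dBV

Stage 1: overshoot 26 dB → 26/4 = 6.5 dB → -14 dBV; +2 dB make-up → -12 dBV.
Stage 2: below threshold (-12 ≤ 5); passes unchanged; output -12 dBV.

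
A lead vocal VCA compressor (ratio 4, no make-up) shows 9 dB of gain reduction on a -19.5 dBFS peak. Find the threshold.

Gain reduction = -19.5 − (-28.5) = 9 dB; output overshoot = GR / (R − 1) = 9 / 3 = 3 dB.
Threshold = output − output overshoot = -28.5 − 3 = -31.5 dBFS.

-31.5 dBFS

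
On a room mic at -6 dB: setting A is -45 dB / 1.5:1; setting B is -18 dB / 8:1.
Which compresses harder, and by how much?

A, by 2.5 dB

A: overshoot 39 dB → output overshoot 26 dB → GR 13 dB.
B: overshoot 12 dB → output overshoot 1.5 dB → GR 10.5 dB.
A reduces 2.5 dB more.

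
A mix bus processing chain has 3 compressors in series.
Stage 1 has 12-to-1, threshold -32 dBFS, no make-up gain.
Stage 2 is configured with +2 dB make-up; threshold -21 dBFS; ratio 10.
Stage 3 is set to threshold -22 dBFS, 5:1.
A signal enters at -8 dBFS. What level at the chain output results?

-28 dBFS

Stage 1: 24 dB above -32 dBFS, reduced 12:1 to 2 dB above → -30 dBFS.
Stage 2: -30 dBFS is at or below the -21 dBFS threshold — no compression; make-up brings it to -28 dBFS.
Stage 3: below threshold (-28 ≤ -22); passes unchanged; output -28 dBFS.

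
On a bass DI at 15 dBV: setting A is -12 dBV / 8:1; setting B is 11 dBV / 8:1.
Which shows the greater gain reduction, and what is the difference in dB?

A: overshoot 27 dB → output overshoot 3.375 dB → GR 23.625 dB.
B: overshoot 4 dB → output overshoot 0.5 dB → GR 3.5 dB.
A applies 20.125 dB more gain reduction.

A, by 20.125 dB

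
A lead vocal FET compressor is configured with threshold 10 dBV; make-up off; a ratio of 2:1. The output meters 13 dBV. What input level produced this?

16 dBV

The compressed level sits 13 − 10 = 3 dB over threshold.
Input overshoot = R × output overshoot = 6 dB → input = 10 + 6 = 16 dBV.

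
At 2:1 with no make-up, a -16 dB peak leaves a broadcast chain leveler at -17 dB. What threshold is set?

Let T be the threshold. Output overshoot = (input overshoot)/R, so -17 − T = (-16 − T)/2.
2·(-17 − T) = -16 − T → 1·T = -34 − (-16) = -18.
T = -18/1 = -18 dB.

-18 dB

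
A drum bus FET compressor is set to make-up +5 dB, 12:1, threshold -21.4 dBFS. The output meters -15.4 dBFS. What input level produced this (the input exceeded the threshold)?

-9.4 dBFS

Remove make-up: -15.4 − 5 = -20.4 dBFS.
That's 1 dB above the -21.4 dBFS threshold.
Undo the ratio: input overshoot = 1 × 12 = 12 dB, giving input = -9.4 dBFS.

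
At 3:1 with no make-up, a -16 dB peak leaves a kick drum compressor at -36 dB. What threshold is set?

Let T be the threshold. Output overshoot = (input overshoot)/R, so -36 − T = (-16 − T)/3.
3·(-36 − T) = -16 − T → 2·T = -108 − (-16) = -92.
T = -92/2 = -46 dB.

-46 dB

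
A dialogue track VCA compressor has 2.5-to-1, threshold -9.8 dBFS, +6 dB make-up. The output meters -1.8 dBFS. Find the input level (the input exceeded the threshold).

Stripping the +6 dB make-up gives -7.8 dBFS at the gain stage.
Post-compression overshoot = -7.8 − (-9.8) = 2 dB.
Before 2.5:1 compression the overshoot was 2 × 2.5 = 5 dB, so input = -9.8 + 5 = -4.8 dBFS.

-4.8 dBFS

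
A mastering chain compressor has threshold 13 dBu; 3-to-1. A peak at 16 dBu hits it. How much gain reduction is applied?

Overshoot = 16 − 13 = 3 dB.
At 3:1, output sits 3/3 = 1 dB above threshold.
Gain reduction = 3 − 1 = 2 dB.

2 dB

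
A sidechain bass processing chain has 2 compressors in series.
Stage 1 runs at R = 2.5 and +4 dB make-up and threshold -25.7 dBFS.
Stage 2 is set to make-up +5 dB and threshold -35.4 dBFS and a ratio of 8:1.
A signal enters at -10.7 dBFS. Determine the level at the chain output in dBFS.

-27.9375 dBFS

Stage 1: overshoot 15 dB → 15/2.5 = 6 dB → -19.7 dBFS; +4 dB make-up → -15.7 dBFS.
Stage 2: 19.7 dB above -35.4 dBFS, reduced 8:1 to 2.4625 dB above → -32.9375 dBFS; +5 dB make-up → -27.9375 dBFS.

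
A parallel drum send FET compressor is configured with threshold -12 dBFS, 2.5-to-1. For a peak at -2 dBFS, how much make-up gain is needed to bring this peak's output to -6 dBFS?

Overshoot 10 dB → 10/2.5 = 4 dB after compression, so the compressed level is -12 + 4 = -8 dBFS.
Make-up = target − compressed = -6 − (-8) = 2 dB.

2 dB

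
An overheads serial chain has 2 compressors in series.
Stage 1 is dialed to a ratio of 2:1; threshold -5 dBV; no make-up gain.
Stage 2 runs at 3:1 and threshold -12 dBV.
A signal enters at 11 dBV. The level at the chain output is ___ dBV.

Stage 1: 11 dBV is 16 dB over -5 dBV; at 2:1 that becomes 8 dB over, giving 3 dBV.
Stage 2: 3 dBV is 15 dB over -12 dBV; at 3:1 that becomes 5 dB over, giving -7 dBV.

-7 dBV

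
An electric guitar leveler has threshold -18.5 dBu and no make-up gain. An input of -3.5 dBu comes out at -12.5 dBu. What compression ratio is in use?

Input overshoot = -3.5 − (-18.5) = 15 dB; output overshoot = -12.5 − (-18.5) = 6 dB.
Ratio = 15 / 6 = 2.5.

2.5:1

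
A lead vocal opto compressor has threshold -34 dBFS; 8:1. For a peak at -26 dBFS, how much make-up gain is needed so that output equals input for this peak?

7 dB

Without make-up, output = threshold + overshoot/8 = -34 + 1 = -33 dBFS.
Gap to target: 7 dB.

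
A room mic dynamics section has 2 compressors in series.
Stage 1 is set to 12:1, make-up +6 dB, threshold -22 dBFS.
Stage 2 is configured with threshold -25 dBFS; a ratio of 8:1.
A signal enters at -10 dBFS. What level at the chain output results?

-23.75 dBFS

Stage 1: -10 dBFS is 12 dB over -22 dBFS; at 12:1 that becomes 1 dB over, giving -21 dBFS; +6 dB make-up → -15 dBFS.
Stage 2: overshoot 10 dB → 10/8 = 1.25 dB → -23.75 dBFS.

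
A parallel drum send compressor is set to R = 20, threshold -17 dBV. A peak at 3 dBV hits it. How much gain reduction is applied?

The signal is 20 dB above threshold.
After 20:1 compression the overshoot becomes 20/20 = 1 dB.
GR = overshoot in − overshoot out = 20 − 1 = 19 dB.

19 dB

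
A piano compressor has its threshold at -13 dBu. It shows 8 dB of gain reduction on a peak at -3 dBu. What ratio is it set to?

Input overshoot = -3 − (-13) = 10 dB.
Output overshoot = 10 − 8 = 2 dB.
Ratio = input overshoot / output overshoot = 10 / 2 = 5.

5:1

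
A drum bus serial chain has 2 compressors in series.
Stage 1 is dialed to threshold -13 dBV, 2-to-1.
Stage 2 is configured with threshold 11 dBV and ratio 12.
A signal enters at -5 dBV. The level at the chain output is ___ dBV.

Stage 1: overshoot 8 dB → 8/2 = 4 dB → -9 dBV.
Stage 2: -9 dBV ≤ 11 dBV, so stage 2 doesn't engage; output -9 dBV.

-9 dBV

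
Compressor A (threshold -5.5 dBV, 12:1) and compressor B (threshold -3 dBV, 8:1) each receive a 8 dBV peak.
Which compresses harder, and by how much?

A: 13.5 dB over, compressed to 1.125 dB over, so 12.375 dB of GR.
B: 11 dB over, compressed to 1.375 dB over, so 9.625 dB of GR.
A reduces 2.75 dB more.

A, by 2.75 dB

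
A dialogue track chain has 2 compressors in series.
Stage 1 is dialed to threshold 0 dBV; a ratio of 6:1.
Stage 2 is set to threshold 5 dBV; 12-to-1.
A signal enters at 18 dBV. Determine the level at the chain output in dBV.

3 dBV

Stage 1: overshoot 18 dB → 18/6 = 3 dB → 3 dBV.
Stage 2: below threshold (3 ≤ 5); passes unchanged; output 3 dBV.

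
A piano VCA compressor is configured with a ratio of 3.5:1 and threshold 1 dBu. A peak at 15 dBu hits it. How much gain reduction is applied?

10 dB

Overshoot = 15 − 1 = 14 dB.
A 3.5:1 ratio leaves 4 dB of that excess.
So the signal is attenuated by 14 − 4 = 10 dB.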